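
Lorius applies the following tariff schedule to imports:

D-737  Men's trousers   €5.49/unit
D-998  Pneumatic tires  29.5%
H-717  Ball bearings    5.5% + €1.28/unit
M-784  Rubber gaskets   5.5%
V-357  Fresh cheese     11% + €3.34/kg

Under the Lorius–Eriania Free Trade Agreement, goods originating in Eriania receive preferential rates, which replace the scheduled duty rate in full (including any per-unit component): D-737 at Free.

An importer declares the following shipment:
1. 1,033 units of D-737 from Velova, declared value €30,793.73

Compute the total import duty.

€5,671.17

Line 1 (D-737, Velova, 1,033 units, €30,793.73):
Base rate for D-737 is €5.49/unit.
D-737 has an FTA preferential rate, but origin Velova is not Eriania; base rate stands.
Duty = 1,033 × €5.49 = €5,671.17.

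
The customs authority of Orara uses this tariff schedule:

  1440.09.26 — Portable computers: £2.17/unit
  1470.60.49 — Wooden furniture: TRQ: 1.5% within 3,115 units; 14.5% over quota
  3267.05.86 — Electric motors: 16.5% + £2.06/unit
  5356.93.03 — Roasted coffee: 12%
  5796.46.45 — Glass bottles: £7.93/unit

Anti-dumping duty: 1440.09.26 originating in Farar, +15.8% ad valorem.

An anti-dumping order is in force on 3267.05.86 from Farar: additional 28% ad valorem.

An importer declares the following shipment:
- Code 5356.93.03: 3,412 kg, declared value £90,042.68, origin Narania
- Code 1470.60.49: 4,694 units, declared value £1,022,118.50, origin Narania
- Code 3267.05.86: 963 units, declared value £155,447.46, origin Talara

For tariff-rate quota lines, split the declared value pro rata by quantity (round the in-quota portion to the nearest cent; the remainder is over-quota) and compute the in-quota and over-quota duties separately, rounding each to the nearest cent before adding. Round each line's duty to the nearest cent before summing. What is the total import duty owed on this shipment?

£98,467.05

Line 1 (5356.93.03, Narania, 3,412 kg, £90,042.68):
Base rate for 5356.93.03 is 12%.
Duty = £90,042.68 × 12% = £10,805.12.
Line 2 (1470.60.49, Narania, 4,694 units, £1,022,118.50):
Code 1470.60.49 is under a tariff-rate quota (threshold 3,115 units). In-quota: 3,115 units at 1.5%; over-quota: 1,579 units at 14.5%.
Pro-rata value split: in-quota = £1,022,118.50 × 3,115/4,694 = £678,291.25; over-quota = £1,022,118.50 − £678,291.25 = £343,827.25.
In-quota duty = £678,291.25 × 1.5% = £10,174.37. Over-quota duty = £343,827.25 × 14.5% = £49,854.95.
Line duty = £10,174.37 + £49,854.95 = £60,029.32.
Line 3 (3267.05.86, Talara, 963 units, £155,447.46):
Base rate for 3267.05.86 is 16.5% + £2.06/unit.
The additional-duty order on 3267.05.86 targets Farar, not Talara; it does not apply.
Duty = £155,447.46 × 16.5% + 963 × £2.06 = £27,632.61.
Total = £10,805.12 + £60,029.32 + £27,632.61 = £98,467.05.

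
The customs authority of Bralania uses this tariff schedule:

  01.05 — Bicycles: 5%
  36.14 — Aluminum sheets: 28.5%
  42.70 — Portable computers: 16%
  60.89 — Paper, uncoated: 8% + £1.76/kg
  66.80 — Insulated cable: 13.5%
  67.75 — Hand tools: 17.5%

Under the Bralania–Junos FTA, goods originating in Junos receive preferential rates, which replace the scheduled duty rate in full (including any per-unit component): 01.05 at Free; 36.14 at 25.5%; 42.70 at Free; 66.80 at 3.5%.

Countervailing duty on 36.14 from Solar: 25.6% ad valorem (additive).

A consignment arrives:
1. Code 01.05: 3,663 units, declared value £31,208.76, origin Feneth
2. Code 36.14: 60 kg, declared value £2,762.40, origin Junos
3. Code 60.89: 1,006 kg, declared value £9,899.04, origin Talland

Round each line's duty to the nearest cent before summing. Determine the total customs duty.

£4,827.33

Line 1 (01.05, Feneth, 3,663 units, £31,208.76):
Base rate for 01.05 is 5%.
01.05 has an FTA preferential rate, but origin Feneth is not Junos; base rate stands.
Duty = £31,208.76 × 5% = £1,560.44.
Line 2 (36.14, Junos, 60 kg, £2,762.40):
Base rate for 36.14 is 28.5%.
Origin Junos qualifies under the Bralania–Junos agreement and 36.14 is covered: preferential rate 25.5% applies instead.
The additional-duty order on 36.14 targets Solar, not Junos; it does not apply.
Duty = £2,762.40 × 25.5% = £704.41.
Line 3 (60.89, Talland, 1,006 kg, £9,899.04):
Base rate for 60.89 is 8% + £1.76/kg.
Duty = £9,899.04 × 8% + 1,006 × £1.76 = £2,562.48.
Total = £1,560.44 + £704.41 + £2,562.48 = £4,827.33.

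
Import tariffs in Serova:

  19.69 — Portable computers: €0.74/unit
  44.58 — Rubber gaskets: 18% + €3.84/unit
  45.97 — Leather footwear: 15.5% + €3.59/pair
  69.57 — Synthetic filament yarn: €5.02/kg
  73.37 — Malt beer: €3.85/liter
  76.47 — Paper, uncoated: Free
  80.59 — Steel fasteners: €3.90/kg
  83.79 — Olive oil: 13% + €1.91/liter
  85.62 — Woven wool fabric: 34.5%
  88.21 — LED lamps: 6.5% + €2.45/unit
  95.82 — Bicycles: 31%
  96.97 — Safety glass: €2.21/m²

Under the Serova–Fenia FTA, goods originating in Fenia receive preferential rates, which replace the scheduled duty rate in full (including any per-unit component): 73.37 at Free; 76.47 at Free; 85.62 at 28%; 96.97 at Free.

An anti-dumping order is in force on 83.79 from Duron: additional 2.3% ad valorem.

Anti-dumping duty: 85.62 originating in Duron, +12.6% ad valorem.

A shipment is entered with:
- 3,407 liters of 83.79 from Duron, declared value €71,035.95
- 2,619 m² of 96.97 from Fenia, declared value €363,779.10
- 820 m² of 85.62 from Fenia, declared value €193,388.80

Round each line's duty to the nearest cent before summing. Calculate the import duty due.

Line 1 (83.79, Duron, 3,407 liters, €71,035.95):
Base rate for 83.79 is 13% + €1.91/liter.
Additional duty on 83.79 from Duron: +2.3%. Applied ad valorem rate: 13% + 2.3% = 15.3%.
Duty = €71,035.95 × 15.3% + 3,407 × €1.91 = €17,375.87.
Line 2 (96.97, Fenia, 2,619 m², €363,779.10):
Base rate for 96.97 is €2.21/m².
Origin Fenia qualifies under the Serova–Fenia agreement and 96.97 is covered: preferential rate Free applies instead.
Duty = €363,779.10 × 0% = €0.00.
Line 3 (85.62, Fenia, 820 m², €193,388.80):
Base rate for 85.62 is 34.5%.
Origin Fenia qualifies under the Serova–Fenia agreement and 85.62 is covered: preferential rate 28% applies instead.
The additional-duty order on 85.62 targets Duron, not Fenia; it does not apply.
Duty = €193,388.80 × 28% = €54,148.86.
Total = €17,375.87 + €0.00 + €54,148.86 = €71,524.73.

€71,524.73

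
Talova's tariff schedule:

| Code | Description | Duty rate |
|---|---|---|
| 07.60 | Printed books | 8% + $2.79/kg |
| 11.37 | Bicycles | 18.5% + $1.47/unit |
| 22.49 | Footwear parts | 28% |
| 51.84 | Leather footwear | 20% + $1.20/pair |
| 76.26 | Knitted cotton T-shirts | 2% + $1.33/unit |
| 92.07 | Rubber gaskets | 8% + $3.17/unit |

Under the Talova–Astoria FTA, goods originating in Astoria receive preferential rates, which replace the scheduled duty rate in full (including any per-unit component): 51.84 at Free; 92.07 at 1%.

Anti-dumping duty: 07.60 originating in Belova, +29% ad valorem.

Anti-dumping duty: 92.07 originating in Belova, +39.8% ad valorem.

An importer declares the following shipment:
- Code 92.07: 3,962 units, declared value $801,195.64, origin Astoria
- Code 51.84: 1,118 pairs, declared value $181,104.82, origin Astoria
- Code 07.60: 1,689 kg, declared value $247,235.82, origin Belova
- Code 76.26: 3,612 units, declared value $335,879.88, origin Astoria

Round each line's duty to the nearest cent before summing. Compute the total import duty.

Line 1 (92.07, Astoria, 3,962 units, $801,195.64):
Base rate for 92.07 is 8% + $3.17/unit.
Origin Astoria qualifies under the Talova–Astoria agreement and 92.07 is covered: preferential rate 1% applies instead.
The additional-duty order on 92.07 targets Belova, not Astoria; it does not apply.
Duty = $801,195.64 × 1% = $8,011.96.
Line 2 (51.84, Astoria, 1,118 pairs, $181,104.82):
Base rate for 51.84 is 20% + $1.20/pair.
Origin Astoria qualifies under the Talova–Astoria agreement and 51.84 is covered: preferential rate Free applies instead.
Duty = $181,104.82 × 0% = $0.00.
Line 3 (07.60, Belova, 1,689 kg, $247,235.82):
Base rate for 07.60 is 8% + $2.79/kg.
Additional duty on 07.60 from Belova: +29%. Applied ad valorem rate: 8% + 29% = 37%.
Duty = $247,235.82 × 37% + 1,689 × $2.79 = $96,189.56.
Line 4 (76.26, Astoria, 3,612 units, $335,879.88):
Base rate for 76.26 is 2% + $1.33/unit.
Origin Astoria is the FTA partner but 76.26 is not on the preference list; base rate stands.
Duty = $335,879.88 × 2% + 3,612 × $1.33 = $11,521.56.
Total = $8,011.96 + $0.00 + $96,189.56 + $11,521.56 = $115,723.08.

$115,723.08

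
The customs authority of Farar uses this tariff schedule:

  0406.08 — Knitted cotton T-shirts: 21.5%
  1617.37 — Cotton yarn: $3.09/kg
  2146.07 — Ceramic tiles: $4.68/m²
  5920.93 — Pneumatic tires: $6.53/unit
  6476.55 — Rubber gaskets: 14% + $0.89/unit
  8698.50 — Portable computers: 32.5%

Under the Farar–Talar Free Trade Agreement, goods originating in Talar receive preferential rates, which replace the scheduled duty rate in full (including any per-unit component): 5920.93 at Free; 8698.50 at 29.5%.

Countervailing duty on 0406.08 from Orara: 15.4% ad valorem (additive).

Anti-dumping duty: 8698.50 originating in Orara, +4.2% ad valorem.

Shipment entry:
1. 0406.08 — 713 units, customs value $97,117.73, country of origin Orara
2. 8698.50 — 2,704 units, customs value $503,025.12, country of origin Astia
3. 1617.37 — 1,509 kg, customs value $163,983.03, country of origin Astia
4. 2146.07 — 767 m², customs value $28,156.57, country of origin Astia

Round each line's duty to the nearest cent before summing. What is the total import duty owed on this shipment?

$207,571.97

Line 1 (0406.08, Orara, 713 units, $97,117.73):
Base rate for 0406.08 is 21.5%.
Additional duty on 0406.08 from Orara: +15.4%. Applied ad valorem rate: 21.5% + 15.4% = 36.9%.
Duty = $97,117.73 × 36.9% = $35,836.44.
Line 2 (8698.50, Astia, 2,704 units, $503,025.12):
Base rate for 8698.50 is 32.5%.
8698.50 has an FTA preferential rate, but origin Astia is not Talar; base rate stands.
The additional-duty order on 8698.50 targets Orara, not Astia; it does not apply.
Duty = $503,025.12 × 32.5% = $163,483.16.
Line 3 (1617.37, Astia, 1,509 kg, $163,983.03):
Base rate for 1617.37 is $3.09/kg.
Duty = 1,509 × $3.09 = $4,662.81.
Line 4 (2146.07, Astia, 767 m², $28,156.57):
Base rate for 2146.07 is $4.68/m².
Duty = 767 × $4.68 = $3,589.56.
Total = $35,836.44 + $163,483.16 + $4,662.81 + $3,589.56 = $207,571.97.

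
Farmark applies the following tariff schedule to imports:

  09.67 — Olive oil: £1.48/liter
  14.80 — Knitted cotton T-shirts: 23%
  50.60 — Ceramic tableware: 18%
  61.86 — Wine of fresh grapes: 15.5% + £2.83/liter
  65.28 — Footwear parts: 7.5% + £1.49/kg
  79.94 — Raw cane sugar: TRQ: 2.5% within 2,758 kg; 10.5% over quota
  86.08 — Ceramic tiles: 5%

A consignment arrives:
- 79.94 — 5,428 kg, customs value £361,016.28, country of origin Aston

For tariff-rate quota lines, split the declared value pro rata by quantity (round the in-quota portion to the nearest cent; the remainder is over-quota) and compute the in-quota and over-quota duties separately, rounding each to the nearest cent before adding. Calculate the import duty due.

£23,231.94

Line 1 (79.94, Aston, 5,428 kg, £361,016.28):
Code 79.94 is under a tariff-rate quota (threshold 2,758 kg). In-quota: 2,758 kg at 2.5%; over-quota: 2,670 kg at 10.5%.
Pro-rata value split: in-quota = £361,016.28 × 2,758/5,428 = £183,434.58; over-quota = £361,016.28 − £183,434.58 = £177,581.70.
In-quota duty = £183,434.58 × 2.5% = £4,585.86. Over-quota duty = £177,581.70 × 10.5% = £18,646.08.
Line duty = £4,585.86 + £18,646.08 = £23,231.94.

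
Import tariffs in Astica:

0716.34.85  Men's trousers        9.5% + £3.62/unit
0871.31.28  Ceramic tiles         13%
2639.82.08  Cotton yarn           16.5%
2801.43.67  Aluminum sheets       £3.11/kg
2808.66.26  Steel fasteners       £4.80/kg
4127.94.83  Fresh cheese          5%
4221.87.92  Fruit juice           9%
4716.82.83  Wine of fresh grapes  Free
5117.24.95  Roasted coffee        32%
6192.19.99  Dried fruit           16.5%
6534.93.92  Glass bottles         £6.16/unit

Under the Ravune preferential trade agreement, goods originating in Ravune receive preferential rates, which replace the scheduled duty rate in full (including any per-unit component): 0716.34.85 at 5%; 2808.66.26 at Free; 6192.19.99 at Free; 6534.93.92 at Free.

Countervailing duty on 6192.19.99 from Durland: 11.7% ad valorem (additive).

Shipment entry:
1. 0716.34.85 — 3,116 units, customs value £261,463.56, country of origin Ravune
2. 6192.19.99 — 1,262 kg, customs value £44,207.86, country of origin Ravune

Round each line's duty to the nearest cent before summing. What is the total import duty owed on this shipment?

£13,073.18

Line 1 (0716.34.85, Ravune, 3,116 units, £261,463.56):
Base rate for 0716.34.85 is 9.5% + £3.62/unit.
Origin Ravune qualifies under the Astica–Ravune agreement and 0716.34.85 is covered: preferential rate 5% applies instead.
Duty = £261,463.56 × 5% = £13,073.18.
Line 2 (6192.19.99, Ravune, 1,262 kg, £44,207.86):
Base rate for 6192.19.99 is 16.5%.
Origin Ravune qualifies under the Astica–Ravune agreement and 6192.19.99 is covered: preferential rate Free applies instead.
The additional-duty order on 6192.19.99 targets Durland, not Ravune; it does not apply.
Duty = £44,207.86 × 0% = £0.00.
Total = £13,073.18 + £0.00 = £13,073.18.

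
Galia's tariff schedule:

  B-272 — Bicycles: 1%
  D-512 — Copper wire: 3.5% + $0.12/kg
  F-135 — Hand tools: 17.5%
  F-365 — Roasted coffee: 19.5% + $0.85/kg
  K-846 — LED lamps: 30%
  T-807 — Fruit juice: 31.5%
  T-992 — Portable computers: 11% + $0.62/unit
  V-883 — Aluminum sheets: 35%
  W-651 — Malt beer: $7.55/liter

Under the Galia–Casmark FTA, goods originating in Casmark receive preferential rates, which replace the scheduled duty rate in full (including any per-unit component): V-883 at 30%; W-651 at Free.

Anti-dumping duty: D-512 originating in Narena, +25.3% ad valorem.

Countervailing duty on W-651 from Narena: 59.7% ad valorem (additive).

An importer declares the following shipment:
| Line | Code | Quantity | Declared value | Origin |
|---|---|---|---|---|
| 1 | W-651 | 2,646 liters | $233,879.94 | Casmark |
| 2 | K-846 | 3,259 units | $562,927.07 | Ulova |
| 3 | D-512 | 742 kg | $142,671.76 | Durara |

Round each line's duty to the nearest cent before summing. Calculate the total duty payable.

Line 1 (W-651, Casmark, 2,646 liters, $233,879.94):
Base rate for W-651 is $7.55/liter.
Origin Casmark qualifies under the Galia–Casmark agreement and W-651 is covered: preferential rate Free applies instead.
The additional-duty order on W-651 targets Narena, not Casmark; it does not apply.
Duty = $233,879.94 × 0% = $0.00.
Line 2 (K-846, Ulova, 3,259 units, $562,927.07):
Base rate for K-846 is 30%.
Duty = $562,927.07 × 30% = $168,878.12.
Line 3 (D-512, Durara, 742 kg, $142,671.76):
Base rate for D-512 is 3.5% + $0.12/kg.
The additional-duty order on D-512 targets Narena, not Durara; it does not apply.
Duty = $142,671.76 × 3.5% + 742 × $0.12 = $5,082.55.
Total = $0.00 + $168,878.12 + $5,082.55 = $173,960.67.

$173,960.67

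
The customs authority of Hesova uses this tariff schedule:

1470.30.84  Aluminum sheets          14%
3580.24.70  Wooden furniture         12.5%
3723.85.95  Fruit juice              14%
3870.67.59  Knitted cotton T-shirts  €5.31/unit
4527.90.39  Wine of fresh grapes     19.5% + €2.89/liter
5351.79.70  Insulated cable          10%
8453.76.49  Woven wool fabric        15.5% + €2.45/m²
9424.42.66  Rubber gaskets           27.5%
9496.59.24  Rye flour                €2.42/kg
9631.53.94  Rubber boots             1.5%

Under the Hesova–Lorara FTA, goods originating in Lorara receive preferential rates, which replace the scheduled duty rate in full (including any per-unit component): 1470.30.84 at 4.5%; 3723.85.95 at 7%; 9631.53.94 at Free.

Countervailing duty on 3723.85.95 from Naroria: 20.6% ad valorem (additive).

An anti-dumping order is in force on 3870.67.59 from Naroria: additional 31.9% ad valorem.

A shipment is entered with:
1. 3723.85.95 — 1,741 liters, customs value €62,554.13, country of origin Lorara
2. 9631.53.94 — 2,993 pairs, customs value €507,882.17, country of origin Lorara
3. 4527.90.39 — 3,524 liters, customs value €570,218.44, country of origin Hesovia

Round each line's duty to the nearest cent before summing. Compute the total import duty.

€125,755.75

Line 1 (3723.85.95, Lorara, 1,741 liters, €62,554.13):
Base rate for 3723.85.95 is 14%.
Origin Lorara qualifies under the Hesova–Lorara agreement and 3723.85.95 is covered: preferential rate 7% applies instead.
The additional-duty order on 3723.85.95 targets Naroria, not Lorara; it does not apply.
Duty = €62,554.13 × 7% = €4,378.79.
Line 2 (9631.53.94, Lorara, 2,993 pairs, €507,882.17):
Base rate for 9631.53.94 is 1.5%.
Origin Lorara qualifies under the Hesova–Lorara agreement and 9631.53.94 is covered: preferential rate Free applies instead.
Duty = €507,882.17 × 0% = €0.00.
Line 3 (4527.90.39, Hesovia, 3,524 liters, €570,218.44):
Base rate for 4527.90.39 is 19.5% + €2.89/liter.
Duty = €570,218.44 × 19.5% + 3,524 × €2.89 = €121,376.96.
Total = €4,378.79 + €0.00 + €121,376.96 = €125,755.75.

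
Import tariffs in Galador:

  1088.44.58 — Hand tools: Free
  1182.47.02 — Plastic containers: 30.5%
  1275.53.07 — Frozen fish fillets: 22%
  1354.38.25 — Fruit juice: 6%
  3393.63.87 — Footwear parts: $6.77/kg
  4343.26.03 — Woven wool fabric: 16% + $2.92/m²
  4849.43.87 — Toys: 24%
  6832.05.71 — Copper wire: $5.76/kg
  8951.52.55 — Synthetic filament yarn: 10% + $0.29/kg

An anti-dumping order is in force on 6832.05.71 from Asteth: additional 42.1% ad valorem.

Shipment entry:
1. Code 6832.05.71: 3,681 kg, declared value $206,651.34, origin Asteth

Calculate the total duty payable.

$108,202.77

Line 1 (6832.05.71, Asteth, 3,681 kg, $206,651.34):
Base rate for 6832.05.71 is $5.76/kg.
Additional duty on 6832.05.71 from Asteth: +42.1% ad valorem. Applied ad valorem rate = 42.1%.
Duty = $206,651.34 × 42.1% + 3,681 × $5.76 = $108,202.77.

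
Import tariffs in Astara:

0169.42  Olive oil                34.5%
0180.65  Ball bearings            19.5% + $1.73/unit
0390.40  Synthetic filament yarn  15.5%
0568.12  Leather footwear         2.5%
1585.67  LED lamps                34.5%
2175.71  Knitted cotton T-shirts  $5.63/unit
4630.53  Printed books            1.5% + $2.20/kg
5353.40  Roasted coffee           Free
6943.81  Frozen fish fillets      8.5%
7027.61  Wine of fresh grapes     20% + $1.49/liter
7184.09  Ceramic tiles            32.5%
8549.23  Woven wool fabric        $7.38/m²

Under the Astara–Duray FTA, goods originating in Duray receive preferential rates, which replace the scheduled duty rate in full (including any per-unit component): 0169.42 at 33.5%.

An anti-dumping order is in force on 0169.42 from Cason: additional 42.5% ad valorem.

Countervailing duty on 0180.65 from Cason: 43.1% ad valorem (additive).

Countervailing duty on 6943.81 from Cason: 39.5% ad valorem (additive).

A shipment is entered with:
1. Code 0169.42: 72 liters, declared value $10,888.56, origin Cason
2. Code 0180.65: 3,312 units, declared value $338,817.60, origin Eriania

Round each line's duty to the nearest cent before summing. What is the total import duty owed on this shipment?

$80,183.38

Line 1 (0169.42, Cason, 72 liters, $10,888.56):
Base rate for 0169.42 is 34.5%.
0169.42 has an FTA preferential rate, but origin Cason is not Duray; base rate stands.
Additional duty on 0169.42 from Cason: +42.5%. Applied ad valorem rate: 34.5% + 42.5% = 77%.
Duty = $10,888.56 × 77% = $8,384.19.
Line 2 (0180.65, Eriania, 3,312 units, $338,817.60):
Base rate for 0180.65 is 19.5% + $1.73/unit.
The additional-duty order on 0180.65 targets Cason, not Eriania; it does not apply.
Duty = $338,817.60 × 19.5% + 3,312 × $1.73 = $71,799.19.
Total = $8,384.19 + $71,799.19 = $80,183.38.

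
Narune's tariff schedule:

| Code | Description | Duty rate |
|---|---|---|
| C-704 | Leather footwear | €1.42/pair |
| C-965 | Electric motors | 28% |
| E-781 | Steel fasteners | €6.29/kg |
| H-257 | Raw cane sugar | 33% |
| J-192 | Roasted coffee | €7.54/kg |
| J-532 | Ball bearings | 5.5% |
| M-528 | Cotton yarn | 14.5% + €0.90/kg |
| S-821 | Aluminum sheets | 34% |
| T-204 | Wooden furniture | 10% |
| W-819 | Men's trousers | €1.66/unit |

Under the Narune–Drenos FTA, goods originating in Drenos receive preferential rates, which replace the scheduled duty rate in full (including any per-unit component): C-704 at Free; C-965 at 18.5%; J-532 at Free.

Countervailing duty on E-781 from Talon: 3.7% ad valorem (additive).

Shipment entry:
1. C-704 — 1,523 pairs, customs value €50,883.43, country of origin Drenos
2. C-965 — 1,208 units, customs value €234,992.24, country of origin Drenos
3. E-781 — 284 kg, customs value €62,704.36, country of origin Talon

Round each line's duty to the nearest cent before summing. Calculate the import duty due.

Line 1 (C-704, Drenos, 1,523 pairs, €50,883.43):
Base rate for C-704 is €1.42/pair.
Origin Drenos qualifies under the Narune–Drenos agreement and C-704 is covered: preferential rate Free applies instead.
Duty = €50,883.43 × 0% = €0.00.
Line 2 (C-965, Drenos, 1,208 units, €234,992.24):
Base rate for C-965 is 28%.
Origin Drenos qualifies under the Narune–Drenos agreement and C-965 is covered: preferential rate 18.5% applies instead.
Duty = €234,992.24 × 18.5% = €43,473.56.
Line 3 (E-781, Talon, 284 kg, €62,704.36):
Base rate for E-781 is €6.29/kg.
Additional duty on E-781 from Talon: +3.7% ad valorem. Applied ad valorem rate = 3.7%.
Duty = €62,704.36 × 3.7% + 284 × €6.29 = €4,106.42.
Total = €0.00 + €43,473.56 + €4,106.42 = €47,579.98.

€47,579.98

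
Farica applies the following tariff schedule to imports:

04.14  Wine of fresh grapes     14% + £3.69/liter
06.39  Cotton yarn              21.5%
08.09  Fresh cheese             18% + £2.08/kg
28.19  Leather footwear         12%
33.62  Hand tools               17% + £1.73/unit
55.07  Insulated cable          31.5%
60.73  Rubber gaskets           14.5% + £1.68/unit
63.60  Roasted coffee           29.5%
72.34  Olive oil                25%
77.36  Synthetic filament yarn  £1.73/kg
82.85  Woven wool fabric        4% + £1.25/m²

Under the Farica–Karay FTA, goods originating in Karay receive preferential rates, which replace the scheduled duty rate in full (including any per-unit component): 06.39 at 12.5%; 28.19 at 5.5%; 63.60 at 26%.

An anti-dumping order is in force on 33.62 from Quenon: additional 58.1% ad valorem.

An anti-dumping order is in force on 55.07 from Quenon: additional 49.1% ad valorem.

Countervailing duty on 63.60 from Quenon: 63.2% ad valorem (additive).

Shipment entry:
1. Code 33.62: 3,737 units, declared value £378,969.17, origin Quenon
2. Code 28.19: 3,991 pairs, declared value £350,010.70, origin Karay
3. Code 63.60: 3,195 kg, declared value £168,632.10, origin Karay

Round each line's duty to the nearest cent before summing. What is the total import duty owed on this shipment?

Line 1 (33.62, Quenon, 3,737 units, £378,969.17):
Base rate for 33.62 is 17% + £1.73/unit.
Additional duty on 33.62 from Quenon: +58.1%. Applied ad valorem rate: 17% + 58.1% = 75.1%.
Duty = £378,969.17 × 75.1% + 3,737 × £1.73 = £291,070.86.
Line 2 (28.19, Karay, 3,991 pairs, £350,010.70):
Base rate for 28.19 is 12%.
Origin Karay qualifies under the Farica–Karay agreement and 28.19 is covered: preferential rate 5.5% applies instead.
Duty = £350,010.70 × 5.5% = £19,250.59.
Line 3 (63.60, Karay, 3,195 kg, £168,632.10):
Base rate for 63.60 is 29.5%.
Origin Karay qualifies under the Farica–Karay agreement and 63.60 is covered: preferential rate 26% applies instead.
The additional-duty order on 63.60 targets Quenon, not Karay; it does not apply.
Duty = £168,632.10 × 26% = £43,844.35.
Total = £291,070.86 + £19,250.59 + £43,844.35 = £354,165.80.

£354,165.80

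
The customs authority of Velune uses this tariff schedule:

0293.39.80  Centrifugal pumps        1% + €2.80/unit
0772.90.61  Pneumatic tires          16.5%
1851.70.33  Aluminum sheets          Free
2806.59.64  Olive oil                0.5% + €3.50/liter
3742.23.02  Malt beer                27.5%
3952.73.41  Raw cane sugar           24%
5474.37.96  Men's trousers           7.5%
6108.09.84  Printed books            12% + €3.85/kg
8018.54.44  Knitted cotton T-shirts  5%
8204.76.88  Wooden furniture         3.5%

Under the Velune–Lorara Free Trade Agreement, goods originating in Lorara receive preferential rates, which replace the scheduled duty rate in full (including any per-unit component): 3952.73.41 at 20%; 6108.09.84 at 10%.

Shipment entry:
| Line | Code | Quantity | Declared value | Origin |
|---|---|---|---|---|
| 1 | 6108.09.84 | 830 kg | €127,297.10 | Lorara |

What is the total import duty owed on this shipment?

€12,729.71

Line 1 (6108.09.84, Lorara, 830 kg, €127,297.10):
Base rate for 6108.09.84 is 12% + €3.85/kg.
Origin Lorara qualifies under the Velune–Lorara agreement and 6108.09.84 is covered: preferential rate 10% applies instead.
Duty = €127,297.10 × 10% = €12,729.71.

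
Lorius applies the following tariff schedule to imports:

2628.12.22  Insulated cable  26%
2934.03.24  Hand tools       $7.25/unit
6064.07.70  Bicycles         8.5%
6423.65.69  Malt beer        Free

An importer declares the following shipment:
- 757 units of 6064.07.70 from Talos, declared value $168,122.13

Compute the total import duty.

Line 1 (6064.07.70, Talos, 757 units, $168,122.13):
Base rate for 6064.07.70 is 8.5%.
Duty = $168,122.13 × 8.5% = $14,290.38.

$14,290.38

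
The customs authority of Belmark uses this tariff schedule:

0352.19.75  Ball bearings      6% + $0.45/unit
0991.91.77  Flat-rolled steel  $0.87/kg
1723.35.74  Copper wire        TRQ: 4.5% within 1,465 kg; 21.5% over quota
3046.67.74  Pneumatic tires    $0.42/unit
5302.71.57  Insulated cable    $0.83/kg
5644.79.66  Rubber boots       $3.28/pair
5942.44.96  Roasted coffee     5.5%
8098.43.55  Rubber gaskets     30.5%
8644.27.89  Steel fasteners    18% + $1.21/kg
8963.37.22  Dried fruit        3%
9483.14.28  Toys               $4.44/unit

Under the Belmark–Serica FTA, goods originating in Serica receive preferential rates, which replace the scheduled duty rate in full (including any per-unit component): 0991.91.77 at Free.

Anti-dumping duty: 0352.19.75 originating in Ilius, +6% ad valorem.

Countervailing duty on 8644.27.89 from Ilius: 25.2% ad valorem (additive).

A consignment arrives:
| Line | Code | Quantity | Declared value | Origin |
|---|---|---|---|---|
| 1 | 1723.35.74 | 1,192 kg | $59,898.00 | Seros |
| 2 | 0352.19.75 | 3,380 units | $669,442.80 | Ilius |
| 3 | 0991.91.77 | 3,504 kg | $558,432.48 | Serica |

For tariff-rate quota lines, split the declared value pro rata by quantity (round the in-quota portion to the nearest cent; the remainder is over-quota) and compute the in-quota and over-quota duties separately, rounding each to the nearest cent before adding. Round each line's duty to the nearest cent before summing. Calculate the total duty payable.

Line 1 (1723.35.74, Seros, 1,192 kg, $59,898.00):
Code 1723.35.74 is under a tariff-rate quota (threshold 1,465 kg). Quantity 1,192 kg is within the quota, so the in-quota rate 4.5% applies to the full value.
Duty = $59,898.00 × 4.5% = $2,695.41.
Line 2 (0352.19.75, Ilius, 3,380 units, $669,442.80):
Base rate for 0352.19.75 is 6% + $0.45/unit.
Additional duty on 0352.19.75 from Ilius: +6%. Applied ad valorem rate: 6% + 6% = 12%.
Duty = $669,442.80 × 12% + 3,380 × $0.45 = $81,854.14.
Line 3 (0991.91.77, Serica, 3,504 kg, $558,432.48):
Base rate for 0991.91.77 is $0.87/kg.
Origin Serica qualifies under the Belmark–Serica agreement and 0991.91.77 is covered: preferential rate Free applies instead.
Duty = $558,432.48 × 0% = $0.00.
Total = $2,695.41 + $81,854.14 + $0.00 = $84,549.55.

$84,549.55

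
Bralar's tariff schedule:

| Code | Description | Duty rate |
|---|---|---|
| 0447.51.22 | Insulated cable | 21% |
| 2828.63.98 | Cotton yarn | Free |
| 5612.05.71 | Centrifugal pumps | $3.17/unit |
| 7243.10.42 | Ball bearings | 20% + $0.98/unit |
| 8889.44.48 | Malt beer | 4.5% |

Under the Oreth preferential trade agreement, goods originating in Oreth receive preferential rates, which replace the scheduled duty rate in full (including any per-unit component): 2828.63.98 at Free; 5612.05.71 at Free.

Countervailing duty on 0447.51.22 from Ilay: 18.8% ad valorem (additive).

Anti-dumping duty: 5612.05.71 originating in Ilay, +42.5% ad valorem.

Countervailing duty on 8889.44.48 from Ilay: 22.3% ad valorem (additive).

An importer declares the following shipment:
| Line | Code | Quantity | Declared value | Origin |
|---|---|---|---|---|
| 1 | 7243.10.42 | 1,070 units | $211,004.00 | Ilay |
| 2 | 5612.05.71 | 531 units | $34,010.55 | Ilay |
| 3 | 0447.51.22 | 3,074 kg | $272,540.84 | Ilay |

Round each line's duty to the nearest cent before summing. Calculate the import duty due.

Line 1 (7243.10.42, Ilay, 1,070 units, $211,004.00):
Base rate for 7243.10.42 is 20% + $0.98/unit.
Duty = $211,004.00 × 20% + 1,070 × $0.98 = $43,249.40.
Line 2 (5612.05.71, Ilay, 531 units, $34,010.55):
Base rate for 5612.05.71 is $3.17/unit.
5612.05.71 has an FTA preferential rate, but origin Ilay is not Oreth; base rate stands.
Additional duty on 5612.05.71 from Ilay: +42.5% ad valorem. Applied ad valorem rate = 42.5%.
Duty = $34,010.55 × 42.5% + 531 × $3.17 = $16,137.75.
Line 3 (0447.51.22, Ilay, 3,074 kg, $272,540.84):
Base rate for 0447.51.22 is 21%.
Additional duty on 0447.51.22 from Ilay: +18.8%. Applied ad valorem rate: 21% + 18.8% = 39.8%.
Duty = $272,540.84 × 39.8% = $108,471.25.
Total = $43,249.40 + $16,137.75 + $108,471.25 = $167,858.40.

$167,858.40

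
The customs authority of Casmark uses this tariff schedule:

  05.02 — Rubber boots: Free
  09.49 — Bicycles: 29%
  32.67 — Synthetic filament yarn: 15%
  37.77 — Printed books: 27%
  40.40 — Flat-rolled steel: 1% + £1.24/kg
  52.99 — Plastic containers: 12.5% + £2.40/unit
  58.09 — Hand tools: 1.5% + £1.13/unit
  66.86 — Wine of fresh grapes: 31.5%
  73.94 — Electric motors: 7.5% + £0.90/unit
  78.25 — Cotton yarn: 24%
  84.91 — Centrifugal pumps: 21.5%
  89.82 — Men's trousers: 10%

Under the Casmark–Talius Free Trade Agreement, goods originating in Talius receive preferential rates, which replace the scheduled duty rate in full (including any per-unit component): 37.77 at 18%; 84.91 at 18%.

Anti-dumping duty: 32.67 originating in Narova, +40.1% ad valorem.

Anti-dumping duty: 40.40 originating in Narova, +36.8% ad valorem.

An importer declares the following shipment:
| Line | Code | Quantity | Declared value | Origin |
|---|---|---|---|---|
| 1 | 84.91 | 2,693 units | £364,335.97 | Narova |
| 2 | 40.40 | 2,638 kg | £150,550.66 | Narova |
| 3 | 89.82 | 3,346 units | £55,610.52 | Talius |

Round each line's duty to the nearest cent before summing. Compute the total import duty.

Line 1 (84.91, Narova, 2,693 units, £364,335.97):
Base rate for 84.91 is 21.5%.
84.91 has an FTA preferential rate, but origin Narova is not Talius; base rate stands.
Duty = £364,335.97 × 21.5% = £78,332.23.
Line 2 (40.40, Narova, 2,638 kg, £150,550.66):
Base rate for 40.40 is 1% + £1.24/kg.
Additional duty on 40.40 from Narova: +36.8%. Applied ad valorem rate: 1% + 36.8% = 37.8%.
Duty = £150,550.66 × 37.8% + 2,638 × £1.24 = £60,179.27.
Line 3 (89.82, Talius, 3,346 units, £55,610.52):
Base rate for 89.82 is 10%.
Origin Talius is the FTA partner but 89.82 is not on the preference list; base rate stands.
Duty = £55,610.52 × 10% = £5,561.05.
Total = £78,332.23 + £60,179.27 + £5,561.05 = £144,072.55.

£144,072.55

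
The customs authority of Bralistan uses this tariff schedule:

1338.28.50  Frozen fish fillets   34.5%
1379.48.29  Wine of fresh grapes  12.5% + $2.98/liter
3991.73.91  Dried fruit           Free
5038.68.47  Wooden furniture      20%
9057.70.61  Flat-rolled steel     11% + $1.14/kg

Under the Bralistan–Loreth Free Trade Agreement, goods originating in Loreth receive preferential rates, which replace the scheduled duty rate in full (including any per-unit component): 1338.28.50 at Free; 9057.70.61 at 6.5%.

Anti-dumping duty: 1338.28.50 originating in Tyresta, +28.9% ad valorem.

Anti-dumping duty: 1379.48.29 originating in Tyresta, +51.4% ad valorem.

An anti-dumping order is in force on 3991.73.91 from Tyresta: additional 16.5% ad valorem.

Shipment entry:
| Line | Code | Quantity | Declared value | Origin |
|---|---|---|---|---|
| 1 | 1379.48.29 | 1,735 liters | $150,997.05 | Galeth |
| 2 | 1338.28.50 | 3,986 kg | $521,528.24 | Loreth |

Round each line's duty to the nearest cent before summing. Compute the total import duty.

$24,044.93

Line 1 (1379.48.29, Galeth, 1,735 liters, $150,997.05):
Base rate for 1379.48.29 is 12.5% + $2.98/liter.
The additional-duty order on 1379.48.29 targets Tyresta, not Galeth; it does not apply.
Duty = $150,997.05 × 12.5% + 1,735 × $2.98 = $24,044.93.
Line 2 (1338.28.50, Loreth, 3,986 kg, $521,528.24):
Base rate for 1338.28.50 is 34.5%.
Origin Loreth qualifies under the Bralistan–Loreth agreement and 1338.28.50 is covered: preferential rate Free applies instead.
The additional-duty order on 1338.28.50 targets Tyresta, not Loreth; it does not apply.
Duty = $521,528.24 × 0% = $0.00.
Total = $24,044.93 + $0.00 = $24,044.93.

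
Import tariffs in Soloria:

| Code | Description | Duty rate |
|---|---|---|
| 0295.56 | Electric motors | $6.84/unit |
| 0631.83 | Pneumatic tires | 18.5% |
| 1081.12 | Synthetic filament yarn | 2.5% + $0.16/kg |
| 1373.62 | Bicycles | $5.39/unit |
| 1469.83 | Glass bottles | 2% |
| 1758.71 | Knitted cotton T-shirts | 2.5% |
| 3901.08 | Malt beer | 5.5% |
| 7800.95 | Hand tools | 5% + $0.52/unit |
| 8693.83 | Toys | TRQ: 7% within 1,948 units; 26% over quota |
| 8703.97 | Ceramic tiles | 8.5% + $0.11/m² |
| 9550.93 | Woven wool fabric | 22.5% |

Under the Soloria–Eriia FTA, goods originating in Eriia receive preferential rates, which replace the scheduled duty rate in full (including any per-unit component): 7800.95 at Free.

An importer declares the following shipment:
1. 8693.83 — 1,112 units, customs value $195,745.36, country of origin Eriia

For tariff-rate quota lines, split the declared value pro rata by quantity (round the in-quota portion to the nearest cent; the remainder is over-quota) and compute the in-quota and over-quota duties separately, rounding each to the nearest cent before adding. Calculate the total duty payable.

Line 1 (8693.83, Eriia, 1,112 units, $195,745.36):
Code 8693.83 is under a tariff-rate quota (threshold 1,948 units). Quantity 1,112 units is within the quota, so the in-quota rate 7% applies to the full value.
Duty = $195,745.36 × 7% = $13,702.18.

$13,702.18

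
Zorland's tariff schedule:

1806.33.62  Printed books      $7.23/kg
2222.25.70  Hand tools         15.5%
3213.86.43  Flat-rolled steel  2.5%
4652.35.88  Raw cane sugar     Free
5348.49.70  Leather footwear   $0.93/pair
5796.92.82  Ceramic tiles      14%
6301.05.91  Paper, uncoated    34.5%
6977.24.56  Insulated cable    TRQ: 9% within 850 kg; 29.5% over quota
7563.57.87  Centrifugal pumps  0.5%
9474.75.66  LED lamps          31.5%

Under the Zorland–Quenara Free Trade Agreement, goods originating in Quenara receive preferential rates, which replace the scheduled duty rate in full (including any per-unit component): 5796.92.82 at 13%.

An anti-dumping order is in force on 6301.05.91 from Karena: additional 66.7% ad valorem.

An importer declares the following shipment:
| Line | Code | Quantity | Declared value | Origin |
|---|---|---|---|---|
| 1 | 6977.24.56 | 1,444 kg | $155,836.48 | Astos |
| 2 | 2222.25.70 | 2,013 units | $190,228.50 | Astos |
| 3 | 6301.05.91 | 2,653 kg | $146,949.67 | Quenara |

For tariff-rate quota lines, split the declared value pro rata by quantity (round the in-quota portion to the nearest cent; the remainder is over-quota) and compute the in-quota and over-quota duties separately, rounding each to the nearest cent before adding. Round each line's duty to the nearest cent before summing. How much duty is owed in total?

$107,349.76

Line 1 (6977.24.56, Astos, 1,444 kg, $155,836.48):
Code 6977.24.56 is under a tariff-rate quota (threshold 850 kg). In-quota: 850 kg at 9%; over-quota: 594 kg at 29.5%.
Pro-rata value split: in-quota = $155,836.48 × 850/1,444 = $91,732.00; over-quota = $155,836.48 − $91,732.00 = $64,104.48.
In-quota duty = $91,732.00 × 9% = $8,255.88. Over-quota duty = $64,104.48 × 29.5% = $18,910.82.
Line duty = $8,255.88 + $18,910.82 = $27,166.70.
Line 2 (2222.25.70, Astos, 2,013 units, $190,228.50):
Base rate for 2222.25.70 is 15.5%.
Duty = $190,228.50 × 15.5% = $29,485.42.
Line 3 (6301.05.91, Quenara, 2,653 kg, $146,949.67):
Base rate for 6301.05.91 is 34.5%.
Origin Quenara is the FTA partner but 6301.05.91 is not on the preference list; base rate stands.
The additional-duty order on 6301.05.91 targets Karena, not Quenara; it does not apply.
Duty = $146,949.67 × 34.5% = $50,697.64.
Total = $27,166.70 + $29,485.42 + $50,697.64 = $107,349.76.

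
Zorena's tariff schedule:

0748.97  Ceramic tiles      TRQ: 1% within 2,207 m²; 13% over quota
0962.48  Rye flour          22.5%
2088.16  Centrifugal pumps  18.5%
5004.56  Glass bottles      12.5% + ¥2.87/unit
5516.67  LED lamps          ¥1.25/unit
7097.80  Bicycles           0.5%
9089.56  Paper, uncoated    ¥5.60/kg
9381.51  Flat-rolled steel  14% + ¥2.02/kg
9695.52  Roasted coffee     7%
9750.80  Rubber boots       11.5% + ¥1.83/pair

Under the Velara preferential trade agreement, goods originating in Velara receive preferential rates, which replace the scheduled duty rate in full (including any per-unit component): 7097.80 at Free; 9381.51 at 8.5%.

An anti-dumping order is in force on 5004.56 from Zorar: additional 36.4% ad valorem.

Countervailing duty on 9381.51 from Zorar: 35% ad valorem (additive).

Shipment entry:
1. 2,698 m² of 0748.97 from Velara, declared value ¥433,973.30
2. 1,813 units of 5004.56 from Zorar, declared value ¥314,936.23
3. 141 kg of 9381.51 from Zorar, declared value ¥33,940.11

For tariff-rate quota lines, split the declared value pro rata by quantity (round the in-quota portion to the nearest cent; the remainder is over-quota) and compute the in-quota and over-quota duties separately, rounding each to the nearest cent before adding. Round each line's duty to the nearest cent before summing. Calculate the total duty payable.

Line 1 (0748.97, Velara, 2,698 m², ¥433,973.30):
Code 0748.97 is under a tariff-rate quota (threshold 2,207 m²). In-quota: 2,207 m² at 1%; over-quota: 491 m² at 13%.
Pro-rata value split: in-quota = ¥433,973.30 × 2,207/2,698 = ¥354,995.95; over-quota = ¥433,973.30 − ¥354,995.95 = ¥78,977.35.
In-quota duty = ¥354,995.95 × 1% = ¥3,549.96. Over-quota duty = ¥78,977.35 × 13% = ¥10,267.06.
Line duty = ¥3,549.96 + ¥10,267.06 = ¥13,817.02.
Line 2 (5004.56, Zorar, 1,813 units, ¥314,936.23):
Base rate for 5004.56 is 12.5% + ¥2.87/unit.
Additional duty on 5004.56 from Zorar: +36.4%. Applied ad valorem rate: 12.5% + 36.4% = 48.9%.
Duty = ¥314,936.23 × 48.9% + 1,813 × ¥2.87 = ¥159,207.13.
Line 3 (9381.51, Zorar, 141 kg, ¥33,940.11):
Base rate for 9381.51 is 14% + ¥2.02/kg.
9381.51 has an FTA preferential rate, but origin Zorar is not Velara; base rate stands.
Additional duty on 9381.51 from Zorar: +35%. Applied ad valorem rate: 14% + 35% = 49%.
Duty = ¥33,940.11 × 49% + 141 × ¥2.02 = ¥16,915.47.
Total = ¥13,817.02 + ¥159,207.13 + ¥16,915.47 = ¥189,939.62.

¥189,939.62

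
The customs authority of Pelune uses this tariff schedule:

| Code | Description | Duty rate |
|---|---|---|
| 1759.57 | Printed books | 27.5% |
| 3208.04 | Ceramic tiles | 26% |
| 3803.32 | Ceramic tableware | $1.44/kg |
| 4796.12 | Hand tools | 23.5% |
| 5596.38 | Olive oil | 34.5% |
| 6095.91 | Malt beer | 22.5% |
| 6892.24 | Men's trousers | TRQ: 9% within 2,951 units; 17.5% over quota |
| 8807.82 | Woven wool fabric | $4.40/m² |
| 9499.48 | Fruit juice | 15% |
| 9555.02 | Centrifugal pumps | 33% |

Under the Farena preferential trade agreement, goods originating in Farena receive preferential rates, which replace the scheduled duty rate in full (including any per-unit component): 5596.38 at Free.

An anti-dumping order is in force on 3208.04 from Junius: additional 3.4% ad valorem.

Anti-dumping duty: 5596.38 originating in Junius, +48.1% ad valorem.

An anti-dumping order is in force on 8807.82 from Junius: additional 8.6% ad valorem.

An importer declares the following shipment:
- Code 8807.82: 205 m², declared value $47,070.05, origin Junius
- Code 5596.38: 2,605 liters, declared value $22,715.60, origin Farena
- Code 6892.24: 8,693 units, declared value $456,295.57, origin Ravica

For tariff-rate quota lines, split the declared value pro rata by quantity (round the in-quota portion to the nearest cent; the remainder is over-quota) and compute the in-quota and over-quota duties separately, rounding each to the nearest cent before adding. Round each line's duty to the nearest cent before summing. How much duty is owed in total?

Line 1 (8807.82, Junius, 205 m², $47,070.05):
Base rate for 8807.82 is $4.40/m².
Additional duty on 8807.82 from Junius: +8.6% ad valorem. Applied ad valorem rate = 8.6%.
Duty = $47,070.05 × 8.6% + 205 × $4.40 = $4,950.02.
Line 2 (5596.38, Farena, 2,605 liters, $22,715.60):
Base rate for 5596.38 is 34.5%.
Origin Farena qualifies under the Pelune–Farena agreement and 5596.38 is covered: preferential rate Free applies instead.
The additional-duty order on 5596.38 targets Junius, not Farena; it does not apply.
Duty = $22,715.60 × 0% = $0.00.
Line 3 (6892.24, Ravica, 8,693 units, $456,295.57):
Code 6892.24 is under a tariff-rate quota (threshold 2,951 units). In-quota: 2,951 units at 9%; over-quota: 5,742 units at 17.5%.
Pro-rata value split: in-quota = $456,295.57 × 2,951/8,693 = $154,897.99; over-quota = $456,295.57 − $154,897.99 = $301,397.58.
In-quota duty = $154,897.99 × 9% = $13,940.82. Over-quota duty = $301,397.58 × 17.5% = $52,744.58.
Line duty = $13,940.82 + $52,744.58 = $66,685.40.
Total = $4,950.02 + $0.00 + $66,685.40 = $71,635.42.

$71,635.42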